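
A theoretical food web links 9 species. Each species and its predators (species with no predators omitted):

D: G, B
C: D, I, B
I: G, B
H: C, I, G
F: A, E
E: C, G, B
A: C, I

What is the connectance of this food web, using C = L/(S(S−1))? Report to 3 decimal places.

The web has S = 9 species and L = 17 feeding links.
C = L / (S(S−1)) = 17 / 72 = 0.2361 ≈ 0.236.

C = 0.236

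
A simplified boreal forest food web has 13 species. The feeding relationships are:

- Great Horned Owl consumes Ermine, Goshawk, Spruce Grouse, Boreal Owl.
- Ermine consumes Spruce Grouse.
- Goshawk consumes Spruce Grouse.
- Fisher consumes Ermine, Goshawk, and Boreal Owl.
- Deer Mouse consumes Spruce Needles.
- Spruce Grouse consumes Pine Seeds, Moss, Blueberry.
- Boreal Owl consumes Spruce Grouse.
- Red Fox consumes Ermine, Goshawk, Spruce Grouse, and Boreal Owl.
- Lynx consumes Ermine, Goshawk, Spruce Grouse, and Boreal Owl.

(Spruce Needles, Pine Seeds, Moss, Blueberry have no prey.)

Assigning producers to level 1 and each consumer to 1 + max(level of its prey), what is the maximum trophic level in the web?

Producers (level 1): Spruce Needles, Pine Seeds, Moss, Blueberry.
Pine Seeds → Spruce Grouse → Boreal Owl → Red Fox gives Red Fox level 4.
No species has a prey at level 4, so no species reaches level 5.

4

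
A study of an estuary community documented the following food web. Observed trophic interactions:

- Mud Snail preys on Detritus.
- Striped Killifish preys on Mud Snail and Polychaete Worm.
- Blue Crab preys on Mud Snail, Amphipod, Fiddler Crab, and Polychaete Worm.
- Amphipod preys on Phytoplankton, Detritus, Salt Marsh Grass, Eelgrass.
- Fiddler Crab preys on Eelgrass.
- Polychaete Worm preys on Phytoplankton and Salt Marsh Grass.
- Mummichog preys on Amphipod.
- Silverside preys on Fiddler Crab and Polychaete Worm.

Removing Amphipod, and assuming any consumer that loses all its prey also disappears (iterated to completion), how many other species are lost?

1

Remove Amphipod.
Round 1: Mummichog (all prey gone) → extinct.
No further losses. Total secondary extinctions: 1.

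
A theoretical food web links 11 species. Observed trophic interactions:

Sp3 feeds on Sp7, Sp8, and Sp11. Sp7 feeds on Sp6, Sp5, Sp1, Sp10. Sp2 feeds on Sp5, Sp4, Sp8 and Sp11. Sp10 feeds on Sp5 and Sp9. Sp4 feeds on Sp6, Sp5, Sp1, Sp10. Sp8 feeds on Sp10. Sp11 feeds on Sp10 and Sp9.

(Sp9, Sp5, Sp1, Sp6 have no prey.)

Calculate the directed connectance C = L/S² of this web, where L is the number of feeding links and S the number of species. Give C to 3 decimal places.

The web has S = 11 species and L = 20 feeding links.
C = L / S² = 20 / 121 = 0.1653 ≈ 0.165.

C = 0.165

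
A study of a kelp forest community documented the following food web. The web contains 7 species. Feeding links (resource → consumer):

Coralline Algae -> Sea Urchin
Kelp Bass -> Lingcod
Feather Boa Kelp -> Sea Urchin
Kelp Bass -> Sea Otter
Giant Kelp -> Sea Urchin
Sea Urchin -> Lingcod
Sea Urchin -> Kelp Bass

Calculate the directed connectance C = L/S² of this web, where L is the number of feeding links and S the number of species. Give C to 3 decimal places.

C = 0.143

The web has S = 7 species and L = 7 feeding links.
C = L / S² = 7 / 49 = 0.1429 ≈ 0.143.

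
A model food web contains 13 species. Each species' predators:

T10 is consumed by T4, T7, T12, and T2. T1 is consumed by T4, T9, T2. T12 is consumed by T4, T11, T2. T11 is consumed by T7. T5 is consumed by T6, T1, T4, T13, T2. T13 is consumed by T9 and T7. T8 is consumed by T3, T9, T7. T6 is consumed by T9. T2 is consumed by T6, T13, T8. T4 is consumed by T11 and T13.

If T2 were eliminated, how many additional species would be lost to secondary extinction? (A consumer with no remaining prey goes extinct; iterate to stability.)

2

Remove T2.
Round 1: T8 (all prey gone) → extinct.
Round 2: T3 (all prey gone) → extinct.
No further losses. Total secondary extinctions: 2.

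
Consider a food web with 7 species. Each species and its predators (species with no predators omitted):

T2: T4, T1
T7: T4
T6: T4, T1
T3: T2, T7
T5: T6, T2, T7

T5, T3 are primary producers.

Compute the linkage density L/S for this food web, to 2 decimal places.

There are L = 10 links among S = 7 species.
L/S = 10/7 = 1.4286 ≈ 1.43.

L/S = 1.43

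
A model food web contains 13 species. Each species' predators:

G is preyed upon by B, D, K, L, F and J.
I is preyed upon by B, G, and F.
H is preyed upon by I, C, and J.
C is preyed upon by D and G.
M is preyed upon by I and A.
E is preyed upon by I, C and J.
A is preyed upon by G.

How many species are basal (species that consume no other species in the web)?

3

Basal species (no prey listed): H, E, M.
Count: 3.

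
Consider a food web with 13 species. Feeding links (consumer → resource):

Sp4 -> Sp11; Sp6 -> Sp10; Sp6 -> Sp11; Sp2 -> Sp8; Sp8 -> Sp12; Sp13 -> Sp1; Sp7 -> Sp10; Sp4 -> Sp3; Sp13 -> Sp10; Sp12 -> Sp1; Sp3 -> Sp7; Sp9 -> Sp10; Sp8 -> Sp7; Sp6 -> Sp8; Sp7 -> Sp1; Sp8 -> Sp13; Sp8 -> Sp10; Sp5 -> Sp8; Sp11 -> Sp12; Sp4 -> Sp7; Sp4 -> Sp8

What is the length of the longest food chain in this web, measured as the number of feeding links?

One longest chain: Sp1 → Sp12 → Sp11 → Sp6.
It has 4 species and 3 links.

3 links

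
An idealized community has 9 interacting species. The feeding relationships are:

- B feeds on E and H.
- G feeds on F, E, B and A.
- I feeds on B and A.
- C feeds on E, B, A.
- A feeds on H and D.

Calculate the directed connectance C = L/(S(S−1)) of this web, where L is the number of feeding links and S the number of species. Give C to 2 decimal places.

C = 0.18

The web has S = 9 species and L = 13 feeding links.
C = L / (S(S−1)) = 13 / 72 = 0.1806 ≈ 0.18.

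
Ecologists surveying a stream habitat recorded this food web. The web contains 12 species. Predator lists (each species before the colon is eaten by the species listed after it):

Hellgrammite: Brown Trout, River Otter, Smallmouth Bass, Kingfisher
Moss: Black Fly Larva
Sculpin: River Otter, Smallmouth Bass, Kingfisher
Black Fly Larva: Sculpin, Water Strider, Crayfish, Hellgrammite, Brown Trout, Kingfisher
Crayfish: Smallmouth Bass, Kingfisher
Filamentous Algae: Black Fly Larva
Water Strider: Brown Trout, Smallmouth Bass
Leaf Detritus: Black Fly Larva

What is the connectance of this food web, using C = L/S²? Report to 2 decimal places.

C = 0.14

The web has S = 12 species and L = 20 feeding links.
C = L / S² = 20 / 144 = 0.1389 ≈ 0.14.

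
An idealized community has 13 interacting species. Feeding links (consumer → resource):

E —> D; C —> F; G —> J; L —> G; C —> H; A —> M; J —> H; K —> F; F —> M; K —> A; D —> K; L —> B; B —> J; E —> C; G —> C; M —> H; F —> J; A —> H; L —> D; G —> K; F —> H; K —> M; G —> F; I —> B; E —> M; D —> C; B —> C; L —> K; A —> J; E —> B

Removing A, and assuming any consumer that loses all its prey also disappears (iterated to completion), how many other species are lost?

0

Remove A.
Every predator of it retains at least one other prey: K still has M, F.
No consumer loses all prey, so no secondary extinctions occur.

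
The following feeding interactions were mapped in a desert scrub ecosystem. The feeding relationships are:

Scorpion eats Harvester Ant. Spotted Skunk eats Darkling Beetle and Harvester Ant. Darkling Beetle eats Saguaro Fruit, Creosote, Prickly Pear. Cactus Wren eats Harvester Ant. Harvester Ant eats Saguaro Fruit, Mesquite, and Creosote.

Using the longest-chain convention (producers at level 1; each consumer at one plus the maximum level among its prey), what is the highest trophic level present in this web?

Producers (level 1): Mesquite, Prickly Pear, Saguaro Fruit, Creosote.
Mesquite → Harvester Ant → Scorpion gives Scorpion level 3.
No species has a prey at level 3, so no species reaches level 4.

3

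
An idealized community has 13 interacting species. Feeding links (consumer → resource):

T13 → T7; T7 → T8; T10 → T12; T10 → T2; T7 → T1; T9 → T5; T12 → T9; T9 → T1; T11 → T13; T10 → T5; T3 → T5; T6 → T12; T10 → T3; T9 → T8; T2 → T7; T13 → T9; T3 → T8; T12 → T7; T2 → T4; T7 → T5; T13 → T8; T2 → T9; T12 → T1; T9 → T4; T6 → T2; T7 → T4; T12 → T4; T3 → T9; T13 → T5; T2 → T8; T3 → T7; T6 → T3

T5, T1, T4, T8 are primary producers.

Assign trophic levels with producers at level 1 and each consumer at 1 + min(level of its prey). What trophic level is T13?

T5 is a producer → level 1.
T13 eats T5 → level 2.

Trophic level 2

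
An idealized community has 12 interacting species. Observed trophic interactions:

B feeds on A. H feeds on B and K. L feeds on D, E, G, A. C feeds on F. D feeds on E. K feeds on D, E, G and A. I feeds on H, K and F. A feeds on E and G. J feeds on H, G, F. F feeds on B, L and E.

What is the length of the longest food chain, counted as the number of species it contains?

One longest chain: E → A → L → F → I.
It has 5 species and 4 links.

5 species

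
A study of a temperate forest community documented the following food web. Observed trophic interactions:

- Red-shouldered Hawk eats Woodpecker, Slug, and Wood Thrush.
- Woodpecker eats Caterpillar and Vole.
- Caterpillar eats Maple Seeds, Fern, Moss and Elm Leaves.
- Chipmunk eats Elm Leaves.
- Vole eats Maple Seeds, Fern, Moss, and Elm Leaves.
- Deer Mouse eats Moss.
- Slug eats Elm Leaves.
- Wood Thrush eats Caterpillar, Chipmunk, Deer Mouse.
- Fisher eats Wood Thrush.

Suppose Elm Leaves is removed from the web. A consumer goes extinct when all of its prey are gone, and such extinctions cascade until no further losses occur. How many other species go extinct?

2

Remove Elm Leaves.
Round 1: Chipmunk (all prey gone), Slug (all prey gone) → extinct.
No further losses. Total secondary extinctions: 2.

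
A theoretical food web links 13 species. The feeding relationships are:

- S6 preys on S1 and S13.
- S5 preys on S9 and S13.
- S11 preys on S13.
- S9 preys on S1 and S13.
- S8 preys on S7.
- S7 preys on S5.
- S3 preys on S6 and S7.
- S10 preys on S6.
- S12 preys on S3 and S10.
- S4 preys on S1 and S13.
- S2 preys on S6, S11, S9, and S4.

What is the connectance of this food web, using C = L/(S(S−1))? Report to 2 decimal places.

The web has S = 13 species and L = 20 feeding links.
C = L / (S(S−1)) = 20 / 156 = 0.1282 ≈ 0.13.

C = 0.13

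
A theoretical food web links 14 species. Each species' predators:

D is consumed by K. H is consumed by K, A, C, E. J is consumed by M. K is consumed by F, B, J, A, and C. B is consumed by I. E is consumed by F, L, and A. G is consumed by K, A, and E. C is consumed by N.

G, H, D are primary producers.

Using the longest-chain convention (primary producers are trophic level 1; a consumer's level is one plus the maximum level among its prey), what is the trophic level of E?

Trophic level 2

G is a producer → level 1.
E eats G (level 1); other prey at levels: H 1 → level 2.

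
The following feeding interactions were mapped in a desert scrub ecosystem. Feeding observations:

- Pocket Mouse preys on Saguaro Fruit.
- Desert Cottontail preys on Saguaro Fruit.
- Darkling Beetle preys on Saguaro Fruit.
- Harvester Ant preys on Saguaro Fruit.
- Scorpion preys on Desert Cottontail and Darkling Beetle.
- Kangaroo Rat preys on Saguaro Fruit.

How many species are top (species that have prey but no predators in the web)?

4

Top species (has prey, but nothing eats it): Kangaroo Rat, Pocket Mouse, Harvester Ant, Scorpion.
Count: 4.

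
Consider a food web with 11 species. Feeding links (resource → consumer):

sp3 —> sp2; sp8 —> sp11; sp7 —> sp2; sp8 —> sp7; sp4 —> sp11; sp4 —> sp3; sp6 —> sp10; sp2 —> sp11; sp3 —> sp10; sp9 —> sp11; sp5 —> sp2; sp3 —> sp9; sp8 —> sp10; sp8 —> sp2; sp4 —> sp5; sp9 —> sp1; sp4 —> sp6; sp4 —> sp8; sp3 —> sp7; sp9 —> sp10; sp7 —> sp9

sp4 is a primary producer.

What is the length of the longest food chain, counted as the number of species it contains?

One longest chain: sp4 → sp3 → sp7 → sp9 → sp10.
It has 5 species and 4 links.

5 species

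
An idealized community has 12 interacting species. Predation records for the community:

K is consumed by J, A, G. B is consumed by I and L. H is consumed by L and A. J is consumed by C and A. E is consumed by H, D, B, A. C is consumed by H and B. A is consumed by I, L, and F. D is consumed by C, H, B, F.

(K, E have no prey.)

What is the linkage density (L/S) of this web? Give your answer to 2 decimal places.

There are L = 22 links among S = 12 species.
L/S = 22/12 = 1.8333 ≈ 1.83.

L/S = 1.83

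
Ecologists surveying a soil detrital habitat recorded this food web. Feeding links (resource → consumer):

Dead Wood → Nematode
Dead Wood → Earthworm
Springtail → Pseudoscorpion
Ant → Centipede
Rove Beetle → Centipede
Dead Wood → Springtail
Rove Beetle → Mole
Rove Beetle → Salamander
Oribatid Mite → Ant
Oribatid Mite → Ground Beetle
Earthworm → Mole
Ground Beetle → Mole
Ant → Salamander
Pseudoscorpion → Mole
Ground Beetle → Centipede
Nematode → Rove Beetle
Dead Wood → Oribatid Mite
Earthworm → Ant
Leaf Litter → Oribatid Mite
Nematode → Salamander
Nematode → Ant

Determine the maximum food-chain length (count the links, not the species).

3 links

One longest chain: Dead Wood → Nematode → Rove Beetle → Salamander.
It has 4 species and 3 links.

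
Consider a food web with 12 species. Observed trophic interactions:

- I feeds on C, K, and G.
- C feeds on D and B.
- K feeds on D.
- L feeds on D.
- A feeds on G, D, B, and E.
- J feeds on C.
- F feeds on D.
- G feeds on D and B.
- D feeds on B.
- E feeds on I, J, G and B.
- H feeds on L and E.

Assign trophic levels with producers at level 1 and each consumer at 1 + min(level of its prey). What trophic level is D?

Trophic level 2

B is a producer → level 1.
D eats B → level 2.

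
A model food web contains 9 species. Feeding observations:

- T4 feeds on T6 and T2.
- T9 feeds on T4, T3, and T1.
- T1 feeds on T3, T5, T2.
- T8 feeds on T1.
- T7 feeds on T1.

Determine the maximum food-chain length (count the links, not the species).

One longest chain: T3 → T1 → T9.
It has 3 species and 2 links.

2 links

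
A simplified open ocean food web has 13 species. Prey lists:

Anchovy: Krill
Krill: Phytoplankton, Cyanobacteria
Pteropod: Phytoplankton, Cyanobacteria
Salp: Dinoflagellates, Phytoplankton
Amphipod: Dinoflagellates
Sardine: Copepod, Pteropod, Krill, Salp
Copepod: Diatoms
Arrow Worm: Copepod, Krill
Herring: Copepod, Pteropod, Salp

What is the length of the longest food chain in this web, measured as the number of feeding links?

2 links

One longest chain: Dinoflagellates → Salp → Sardine.
It has 3 species and 2 links.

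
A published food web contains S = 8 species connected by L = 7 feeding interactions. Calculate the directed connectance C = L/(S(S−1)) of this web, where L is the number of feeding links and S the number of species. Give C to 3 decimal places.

The web has S = 8 species and L = 7 feeding links.
C = L / (S(S−1)) = 7 / 56 = 0.1250 ≈ 0.125.

C = 0.125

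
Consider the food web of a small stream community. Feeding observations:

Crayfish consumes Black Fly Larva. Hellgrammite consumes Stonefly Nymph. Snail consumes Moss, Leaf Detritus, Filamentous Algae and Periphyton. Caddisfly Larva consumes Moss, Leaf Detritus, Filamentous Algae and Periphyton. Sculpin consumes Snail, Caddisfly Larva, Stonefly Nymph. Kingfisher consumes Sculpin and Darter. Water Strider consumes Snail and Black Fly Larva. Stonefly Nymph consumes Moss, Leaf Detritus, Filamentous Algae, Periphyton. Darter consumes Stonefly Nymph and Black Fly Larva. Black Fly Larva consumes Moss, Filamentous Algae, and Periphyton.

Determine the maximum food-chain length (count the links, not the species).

3 links

One longest chain: Moss → Stonefly Nymph → Darter → Kingfisher.
It has 4 species and 3 links.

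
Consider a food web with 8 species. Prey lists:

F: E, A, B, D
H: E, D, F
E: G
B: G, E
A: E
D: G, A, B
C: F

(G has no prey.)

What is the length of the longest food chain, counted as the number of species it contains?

6 species

One longest chain: G → E → A → D → F → C.
It has 6 species and 5 links.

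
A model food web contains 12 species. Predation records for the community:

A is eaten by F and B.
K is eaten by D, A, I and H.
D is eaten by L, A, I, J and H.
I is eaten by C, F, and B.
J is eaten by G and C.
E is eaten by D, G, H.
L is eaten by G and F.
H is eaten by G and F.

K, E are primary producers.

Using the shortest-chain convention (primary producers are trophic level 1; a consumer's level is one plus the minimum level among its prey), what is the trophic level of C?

K is a producer → level 1.
I eats K → level 2.
C eats I → level 3.
No prey of C is below level 2, so 3 is the minimum.

Trophic level 3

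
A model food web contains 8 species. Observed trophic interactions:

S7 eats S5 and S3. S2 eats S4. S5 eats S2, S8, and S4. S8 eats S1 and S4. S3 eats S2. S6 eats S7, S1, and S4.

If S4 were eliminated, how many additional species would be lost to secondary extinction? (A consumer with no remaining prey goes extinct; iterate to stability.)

Remove S4.
Round 1: S2 (all prey gone) → extinct.
Round 2: S3 (all prey gone) → extinct.
No further losses. Total secondary extinctions: 2.

2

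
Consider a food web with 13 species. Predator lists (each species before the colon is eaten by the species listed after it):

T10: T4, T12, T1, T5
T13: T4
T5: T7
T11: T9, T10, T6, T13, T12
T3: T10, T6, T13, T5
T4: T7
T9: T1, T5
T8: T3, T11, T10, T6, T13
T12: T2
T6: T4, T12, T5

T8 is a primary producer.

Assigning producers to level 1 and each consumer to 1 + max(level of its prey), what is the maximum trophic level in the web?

5

Producers (level 1): T8.
T8 → T3 → T10 → T12 → T2 gives T2 level 5.
No species has a prey at level 5, so no species reaches level 6.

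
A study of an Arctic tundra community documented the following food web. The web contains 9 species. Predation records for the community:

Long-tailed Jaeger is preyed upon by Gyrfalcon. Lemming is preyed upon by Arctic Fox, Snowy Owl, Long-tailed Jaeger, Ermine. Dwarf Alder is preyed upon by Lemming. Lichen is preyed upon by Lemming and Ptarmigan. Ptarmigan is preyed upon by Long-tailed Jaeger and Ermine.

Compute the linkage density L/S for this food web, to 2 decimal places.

L/S = 1.11

There are L = 10 links among S = 9 species.
L/S = 10/9 = 1.1111 ≈ 1.11.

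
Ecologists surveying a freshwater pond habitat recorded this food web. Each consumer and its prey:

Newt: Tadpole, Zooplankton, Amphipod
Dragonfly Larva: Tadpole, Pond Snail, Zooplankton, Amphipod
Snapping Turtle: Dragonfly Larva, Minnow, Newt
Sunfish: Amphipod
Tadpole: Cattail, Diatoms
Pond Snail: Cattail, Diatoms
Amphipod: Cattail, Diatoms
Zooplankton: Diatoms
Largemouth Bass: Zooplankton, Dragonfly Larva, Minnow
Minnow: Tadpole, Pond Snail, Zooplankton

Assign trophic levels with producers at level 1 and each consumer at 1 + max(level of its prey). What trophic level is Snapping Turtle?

Trophic level 4

Cattail is a producer → level 1.
Tadpole eats Cattail (level 1); other prey at levels: Diatoms 1 → level 2.
Minnow eats Tadpole (level 2); other prey at levels: Pond Snail 2, Zooplankton 2 → level 3.
Snapping Turtle eats Minnow (level 3); other prey at levels: Dragonfly Larva 3, Newt 3 → level 4.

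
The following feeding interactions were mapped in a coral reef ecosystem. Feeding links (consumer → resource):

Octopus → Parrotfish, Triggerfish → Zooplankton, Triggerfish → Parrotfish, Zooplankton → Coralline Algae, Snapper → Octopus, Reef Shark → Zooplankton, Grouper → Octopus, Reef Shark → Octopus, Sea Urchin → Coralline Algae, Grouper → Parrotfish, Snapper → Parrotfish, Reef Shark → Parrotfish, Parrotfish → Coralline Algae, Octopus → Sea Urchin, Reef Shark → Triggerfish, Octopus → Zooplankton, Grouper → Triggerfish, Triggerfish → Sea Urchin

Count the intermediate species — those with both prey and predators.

5

Intermediate species (has both prey and predators): Zooplankton, Parrotfish, Sea Urchin, Triggerfish, Octopus.
Count: 5.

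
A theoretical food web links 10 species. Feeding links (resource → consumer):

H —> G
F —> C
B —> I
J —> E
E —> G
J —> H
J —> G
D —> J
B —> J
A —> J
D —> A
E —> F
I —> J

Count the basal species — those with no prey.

Basal species (no prey listed): B, D.
Count: 2.

2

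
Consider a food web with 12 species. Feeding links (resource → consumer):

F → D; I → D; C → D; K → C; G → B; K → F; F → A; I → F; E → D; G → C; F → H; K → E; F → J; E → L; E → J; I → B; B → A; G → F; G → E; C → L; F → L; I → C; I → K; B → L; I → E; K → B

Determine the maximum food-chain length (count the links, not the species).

One longest chain: I → K → B → A.
It has 4 species and 3 links.

3 links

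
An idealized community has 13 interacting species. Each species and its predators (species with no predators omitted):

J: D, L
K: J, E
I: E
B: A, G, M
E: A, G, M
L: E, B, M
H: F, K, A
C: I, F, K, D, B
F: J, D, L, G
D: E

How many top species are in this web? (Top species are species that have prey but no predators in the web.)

Top species (has prey, but nothing eats it): A, G, M.
Count: 3.

3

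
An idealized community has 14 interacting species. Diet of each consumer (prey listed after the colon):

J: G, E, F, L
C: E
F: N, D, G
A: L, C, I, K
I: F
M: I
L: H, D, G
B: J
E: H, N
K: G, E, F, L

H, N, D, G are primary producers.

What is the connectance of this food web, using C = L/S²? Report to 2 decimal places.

C = 0.12

The web has S = 14 species and L = 24 feeding links.
C = L / S² = 24 / 196 = 0.1224 ≈ 0.12.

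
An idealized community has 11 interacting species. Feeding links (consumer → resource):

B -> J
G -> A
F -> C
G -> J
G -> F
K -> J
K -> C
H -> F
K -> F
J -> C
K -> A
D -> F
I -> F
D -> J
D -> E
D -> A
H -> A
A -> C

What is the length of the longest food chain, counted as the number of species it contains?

3 species

One longest chain: C → A → H.
It has 3 species and 2 links.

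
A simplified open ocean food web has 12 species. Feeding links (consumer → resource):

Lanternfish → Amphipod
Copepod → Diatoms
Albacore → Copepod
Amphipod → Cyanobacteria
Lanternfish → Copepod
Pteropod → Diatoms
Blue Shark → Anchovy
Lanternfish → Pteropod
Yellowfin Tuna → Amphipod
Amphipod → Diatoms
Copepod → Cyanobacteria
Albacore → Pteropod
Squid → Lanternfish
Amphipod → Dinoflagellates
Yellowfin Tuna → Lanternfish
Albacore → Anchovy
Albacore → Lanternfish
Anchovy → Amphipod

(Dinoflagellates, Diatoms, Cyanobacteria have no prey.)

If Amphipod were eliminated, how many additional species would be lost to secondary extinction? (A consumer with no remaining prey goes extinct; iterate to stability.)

2

Remove Amphipod.
Round 1: Anchovy (all prey gone) → extinct.
Round 2: Blue Shark (all prey gone) → extinct.
No further losses. Total secondary extinctions: 2.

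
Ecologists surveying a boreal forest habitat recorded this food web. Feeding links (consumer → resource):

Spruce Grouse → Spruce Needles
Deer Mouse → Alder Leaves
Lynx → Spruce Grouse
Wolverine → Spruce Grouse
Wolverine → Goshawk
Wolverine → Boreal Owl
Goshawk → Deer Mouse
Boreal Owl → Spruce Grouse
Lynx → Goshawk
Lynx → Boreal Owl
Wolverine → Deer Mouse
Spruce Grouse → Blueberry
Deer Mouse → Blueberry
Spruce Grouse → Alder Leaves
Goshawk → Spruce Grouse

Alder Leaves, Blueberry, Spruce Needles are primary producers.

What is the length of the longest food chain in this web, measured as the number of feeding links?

One longest chain: Alder Leaves → Spruce Grouse → Boreal Owl → Wolverine.
It has 4 species and 3 links.

3 links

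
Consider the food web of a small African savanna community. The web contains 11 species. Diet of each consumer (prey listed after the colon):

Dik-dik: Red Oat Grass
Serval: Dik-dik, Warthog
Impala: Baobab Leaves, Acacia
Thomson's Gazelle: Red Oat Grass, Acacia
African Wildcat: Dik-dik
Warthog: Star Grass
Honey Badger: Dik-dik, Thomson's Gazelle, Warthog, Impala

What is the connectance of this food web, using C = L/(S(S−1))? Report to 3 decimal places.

The web has S = 11 species and L = 13 feeding links.
C = L / (S(S−1)) = 13 / 110 = 0.1182 ≈ 0.118.

C = 0.118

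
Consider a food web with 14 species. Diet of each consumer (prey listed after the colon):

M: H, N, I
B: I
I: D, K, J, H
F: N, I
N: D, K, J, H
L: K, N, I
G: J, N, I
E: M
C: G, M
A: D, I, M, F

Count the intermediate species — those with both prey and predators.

5

Intermediate species (has both prey and predators): N, I, G, M, F.
Count: 5.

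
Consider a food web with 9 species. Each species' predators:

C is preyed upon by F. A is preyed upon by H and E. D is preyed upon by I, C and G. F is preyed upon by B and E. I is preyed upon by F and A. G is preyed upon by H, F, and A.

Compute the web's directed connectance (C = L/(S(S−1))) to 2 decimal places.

C = 0.18

The web has S = 9 species and L = 13 feeding links.
C = L / (S(S−1)) = 13 / 72 = 0.1806 ≈ 0.18.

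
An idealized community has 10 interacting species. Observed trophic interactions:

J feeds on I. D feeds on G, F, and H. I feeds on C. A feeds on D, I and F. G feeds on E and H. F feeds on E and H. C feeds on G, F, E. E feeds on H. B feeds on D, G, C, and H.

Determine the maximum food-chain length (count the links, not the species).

One longest chain: H → E → G → C → I → J.
It has 6 species and 5 links.

5 links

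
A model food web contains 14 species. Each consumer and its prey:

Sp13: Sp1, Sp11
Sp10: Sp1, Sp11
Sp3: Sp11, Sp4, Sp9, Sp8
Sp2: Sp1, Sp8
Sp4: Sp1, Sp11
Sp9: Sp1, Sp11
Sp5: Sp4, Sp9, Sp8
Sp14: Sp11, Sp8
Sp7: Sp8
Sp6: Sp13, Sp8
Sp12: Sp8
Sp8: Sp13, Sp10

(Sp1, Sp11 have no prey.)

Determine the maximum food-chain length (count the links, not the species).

One longest chain: Sp1 → Sp13 → Sp8 → Sp5.
It has 4 species and 3 links.

3 links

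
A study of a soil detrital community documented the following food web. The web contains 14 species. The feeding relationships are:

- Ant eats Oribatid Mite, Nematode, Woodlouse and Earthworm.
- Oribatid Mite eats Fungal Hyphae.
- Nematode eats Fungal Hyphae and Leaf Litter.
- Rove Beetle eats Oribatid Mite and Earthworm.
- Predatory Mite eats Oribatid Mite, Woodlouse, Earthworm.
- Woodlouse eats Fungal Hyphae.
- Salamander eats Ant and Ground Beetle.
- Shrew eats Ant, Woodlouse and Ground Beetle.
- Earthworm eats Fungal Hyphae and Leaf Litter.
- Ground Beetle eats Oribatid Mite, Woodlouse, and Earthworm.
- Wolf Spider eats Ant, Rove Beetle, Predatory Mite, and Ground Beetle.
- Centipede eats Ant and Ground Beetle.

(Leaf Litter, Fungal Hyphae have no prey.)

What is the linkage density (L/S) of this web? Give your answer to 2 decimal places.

There are L = 29 links among S = 14 species.
L/S = 29/14 = 2.0714 ≈ 2.07.

L/S = 2.07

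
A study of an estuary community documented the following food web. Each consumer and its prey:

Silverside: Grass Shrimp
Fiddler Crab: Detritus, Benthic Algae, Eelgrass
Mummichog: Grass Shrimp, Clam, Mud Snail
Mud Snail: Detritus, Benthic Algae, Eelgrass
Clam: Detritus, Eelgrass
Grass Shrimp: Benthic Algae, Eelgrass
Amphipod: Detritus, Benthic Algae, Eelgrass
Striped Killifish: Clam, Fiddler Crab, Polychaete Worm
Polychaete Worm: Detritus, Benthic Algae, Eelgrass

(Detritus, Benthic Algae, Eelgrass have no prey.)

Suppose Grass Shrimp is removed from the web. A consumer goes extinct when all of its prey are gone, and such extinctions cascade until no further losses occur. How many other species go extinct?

1

Remove Grass Shrimp.
Round 1: Silverside (all prey gone) → extinct.
No further losses. Total secondary extinctions: 1.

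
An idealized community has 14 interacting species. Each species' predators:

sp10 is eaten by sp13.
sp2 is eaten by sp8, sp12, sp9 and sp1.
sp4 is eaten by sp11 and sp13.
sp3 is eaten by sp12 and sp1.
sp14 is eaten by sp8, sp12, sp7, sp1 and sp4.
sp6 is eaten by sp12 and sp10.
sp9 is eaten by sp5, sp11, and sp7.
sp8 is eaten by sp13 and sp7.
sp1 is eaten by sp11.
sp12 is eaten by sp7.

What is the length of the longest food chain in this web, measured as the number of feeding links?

One longest chain: sp2 → sp9 → sp11.
It has 3 species and 2 links.

2 links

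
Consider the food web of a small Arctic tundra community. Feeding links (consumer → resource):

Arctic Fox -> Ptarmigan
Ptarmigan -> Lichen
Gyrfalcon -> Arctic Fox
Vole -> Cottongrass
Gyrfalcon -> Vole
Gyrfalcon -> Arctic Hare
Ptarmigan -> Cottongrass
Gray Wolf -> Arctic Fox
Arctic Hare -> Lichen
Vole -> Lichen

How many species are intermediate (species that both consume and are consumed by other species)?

Intermediate species (has both prey and predators): Arctic Hare, Vole, Ptarmigan, Arctic Fox.
Count: 4.

4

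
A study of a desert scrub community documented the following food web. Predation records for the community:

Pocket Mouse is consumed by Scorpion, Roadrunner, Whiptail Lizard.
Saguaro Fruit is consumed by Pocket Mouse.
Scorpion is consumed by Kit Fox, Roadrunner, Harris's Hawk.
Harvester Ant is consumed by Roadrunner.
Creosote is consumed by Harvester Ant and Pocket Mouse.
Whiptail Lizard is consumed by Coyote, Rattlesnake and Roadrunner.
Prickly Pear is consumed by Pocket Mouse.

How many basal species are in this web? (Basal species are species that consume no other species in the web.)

Basal species (no prey listed): Prickly Pear, Saguaro Fruit, Creosote.
Count: 3.

3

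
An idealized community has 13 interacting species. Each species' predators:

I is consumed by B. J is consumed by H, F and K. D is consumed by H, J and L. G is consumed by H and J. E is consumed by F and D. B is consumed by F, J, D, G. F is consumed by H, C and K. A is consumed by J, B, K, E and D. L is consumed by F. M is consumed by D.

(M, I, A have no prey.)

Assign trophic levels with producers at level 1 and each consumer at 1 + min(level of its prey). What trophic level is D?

M is a producer → level 1.
D eats M → level 2.

Trophic level 2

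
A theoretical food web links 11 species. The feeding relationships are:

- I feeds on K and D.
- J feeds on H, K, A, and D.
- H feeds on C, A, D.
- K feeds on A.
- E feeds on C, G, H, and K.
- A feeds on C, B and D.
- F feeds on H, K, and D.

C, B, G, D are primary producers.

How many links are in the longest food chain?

One longest chain: C → A → H → E.
It has 4 species and 3 links.

3 links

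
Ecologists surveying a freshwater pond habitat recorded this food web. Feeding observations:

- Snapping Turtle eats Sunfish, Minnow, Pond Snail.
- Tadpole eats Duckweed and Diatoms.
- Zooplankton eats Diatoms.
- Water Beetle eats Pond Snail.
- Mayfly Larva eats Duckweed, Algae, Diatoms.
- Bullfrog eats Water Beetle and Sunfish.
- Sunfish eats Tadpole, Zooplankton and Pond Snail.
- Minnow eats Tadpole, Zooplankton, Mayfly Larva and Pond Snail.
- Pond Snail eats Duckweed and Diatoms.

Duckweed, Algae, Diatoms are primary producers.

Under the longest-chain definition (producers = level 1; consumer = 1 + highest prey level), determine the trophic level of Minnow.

Trophic level 3

Duckweed is a producer → level 1.
Mayfly Larva eats Duckweed (level 1); other prey at levels: Algae 1, Diatoms 1 → level 2.
Minnow eats Mayfly Larva (level 2); other prey at levels: Zooplankton 2, Pond Snail 2, Tadpole 2 → level 3.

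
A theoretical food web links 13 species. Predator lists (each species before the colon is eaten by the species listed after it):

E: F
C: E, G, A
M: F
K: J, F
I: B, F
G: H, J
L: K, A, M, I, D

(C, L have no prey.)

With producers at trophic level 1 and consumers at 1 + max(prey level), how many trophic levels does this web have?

3

Producers (level 1): C, L.
L → K → F gives F level 3.
No species has a prey at level 3, so no species reaches level 4.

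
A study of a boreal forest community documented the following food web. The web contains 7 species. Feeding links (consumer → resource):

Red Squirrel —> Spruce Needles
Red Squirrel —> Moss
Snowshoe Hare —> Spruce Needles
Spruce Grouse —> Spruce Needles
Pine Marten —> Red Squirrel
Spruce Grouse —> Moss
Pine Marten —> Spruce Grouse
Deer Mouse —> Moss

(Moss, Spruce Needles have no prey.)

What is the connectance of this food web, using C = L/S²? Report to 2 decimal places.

C = 0.16

The web has S = 7 species and L = 8 feeding links.
C = L / S² = 8 / 49 = 0.1633 ≈ 0.16.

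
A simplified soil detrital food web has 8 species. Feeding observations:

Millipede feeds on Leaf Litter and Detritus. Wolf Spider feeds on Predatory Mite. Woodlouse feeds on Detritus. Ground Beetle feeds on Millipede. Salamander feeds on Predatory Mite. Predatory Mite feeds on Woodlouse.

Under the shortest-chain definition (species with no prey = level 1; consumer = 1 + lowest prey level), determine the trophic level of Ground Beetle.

Leaf Litter has no prey (basal) → level 1.
Millipede eats Leaf Litter → level 2.
Ground Beetle eats Millipede → level 3.
No prey of Ground Beetle is below level 2, so 3 is the minimum.

Trophic level 3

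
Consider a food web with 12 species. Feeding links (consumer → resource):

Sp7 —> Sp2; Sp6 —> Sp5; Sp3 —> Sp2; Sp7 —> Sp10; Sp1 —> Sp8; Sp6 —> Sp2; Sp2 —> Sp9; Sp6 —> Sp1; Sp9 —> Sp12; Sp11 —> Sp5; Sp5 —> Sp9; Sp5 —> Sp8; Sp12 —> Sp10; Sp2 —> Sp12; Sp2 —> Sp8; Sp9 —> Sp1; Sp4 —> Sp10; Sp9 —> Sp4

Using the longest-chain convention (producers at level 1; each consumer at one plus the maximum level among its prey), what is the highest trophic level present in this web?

Producers (level 1): Sp10, Sp8.
Sp8 → Sp1 → Sp9 → Sp5 → Sp11 gives Sp11 level 5.
No species has a prey at level 5, so no species reaches level 6.

5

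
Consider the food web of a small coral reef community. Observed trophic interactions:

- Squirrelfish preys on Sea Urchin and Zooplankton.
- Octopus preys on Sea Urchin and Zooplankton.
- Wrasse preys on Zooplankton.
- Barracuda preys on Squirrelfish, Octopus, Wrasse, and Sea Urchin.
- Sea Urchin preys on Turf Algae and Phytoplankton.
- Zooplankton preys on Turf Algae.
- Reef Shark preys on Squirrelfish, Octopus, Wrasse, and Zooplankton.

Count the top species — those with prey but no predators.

2

Top species (has prey, but nothing eats it): Reef Shark, Barracuda.
Count: 2.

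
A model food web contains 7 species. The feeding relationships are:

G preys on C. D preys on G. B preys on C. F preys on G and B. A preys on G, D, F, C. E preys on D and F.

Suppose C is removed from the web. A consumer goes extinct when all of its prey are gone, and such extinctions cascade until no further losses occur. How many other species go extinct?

6

Remove C.
Round 1: G (all prey gone), B (all prey gone) → extinct.
Round 2: F (all prey gone), D (all prey gone) → extinct.
Round 3: E (all prey gone), A (all prey gone) → extinct.
No further losses. Total secondary extinctions: 6.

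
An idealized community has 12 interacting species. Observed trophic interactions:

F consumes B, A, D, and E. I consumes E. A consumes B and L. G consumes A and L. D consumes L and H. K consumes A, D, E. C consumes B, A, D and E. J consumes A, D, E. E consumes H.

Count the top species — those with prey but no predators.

6

Top species (has prey, but nothing eats it): C, J, K, F, I, G.
Count: 6.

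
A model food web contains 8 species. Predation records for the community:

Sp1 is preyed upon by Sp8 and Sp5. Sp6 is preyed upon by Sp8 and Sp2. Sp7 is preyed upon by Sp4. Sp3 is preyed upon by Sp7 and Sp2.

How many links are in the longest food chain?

2 links

One longest chain: Sp3 → Sp7 → Sp4.
It has 3 species and 2 links.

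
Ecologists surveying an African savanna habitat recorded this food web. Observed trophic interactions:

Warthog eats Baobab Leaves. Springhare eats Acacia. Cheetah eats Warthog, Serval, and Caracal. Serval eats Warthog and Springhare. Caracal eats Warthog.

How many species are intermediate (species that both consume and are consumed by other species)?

Intermediate species (has both prey and predators): Warthog, Springhare, Serval, Caracal.
Count: 4.

4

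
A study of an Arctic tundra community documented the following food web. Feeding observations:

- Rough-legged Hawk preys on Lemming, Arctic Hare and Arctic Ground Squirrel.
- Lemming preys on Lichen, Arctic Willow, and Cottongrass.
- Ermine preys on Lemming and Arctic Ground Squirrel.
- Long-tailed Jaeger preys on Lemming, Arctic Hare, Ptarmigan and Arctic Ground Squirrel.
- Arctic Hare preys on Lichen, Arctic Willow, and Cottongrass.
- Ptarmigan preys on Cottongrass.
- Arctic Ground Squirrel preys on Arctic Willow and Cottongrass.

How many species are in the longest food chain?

3 species

One longest chain: Arctic Willow → Arctic Hare → Rough-legged Hawk.
It has 3 species and 2 links.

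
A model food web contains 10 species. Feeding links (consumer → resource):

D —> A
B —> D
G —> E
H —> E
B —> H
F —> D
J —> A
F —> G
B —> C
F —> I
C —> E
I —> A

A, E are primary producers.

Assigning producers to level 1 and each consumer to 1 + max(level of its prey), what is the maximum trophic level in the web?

Producers (level 1): A, E.
E → C → B gives B level 3.
No species has a prey at level 3, so no species reaches level 4.

3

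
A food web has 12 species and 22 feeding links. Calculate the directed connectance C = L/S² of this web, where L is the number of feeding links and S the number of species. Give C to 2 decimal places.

The web has S = 12 species and L = 22 feeding links.
C = L / S² = 22 / 144 = 0.1528 ≈ 0.15.

C = 0.15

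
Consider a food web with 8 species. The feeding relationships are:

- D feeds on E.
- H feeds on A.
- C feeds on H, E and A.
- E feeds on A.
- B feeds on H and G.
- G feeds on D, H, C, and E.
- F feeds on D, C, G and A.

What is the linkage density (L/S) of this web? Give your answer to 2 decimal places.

L/S = 2.00

There are L = 16 links among S = 8 species.
L/S = 16/8 = 2.0000 ≈ 2.00.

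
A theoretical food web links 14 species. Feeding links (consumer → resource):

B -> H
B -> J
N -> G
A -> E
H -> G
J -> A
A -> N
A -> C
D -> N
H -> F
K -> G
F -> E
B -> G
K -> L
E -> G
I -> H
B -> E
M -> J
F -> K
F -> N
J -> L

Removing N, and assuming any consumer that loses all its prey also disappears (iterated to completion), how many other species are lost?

Remove N.
Round 1: D (all prey gone) → extinct.
No further losses. Total secondary extinctions: 1.

1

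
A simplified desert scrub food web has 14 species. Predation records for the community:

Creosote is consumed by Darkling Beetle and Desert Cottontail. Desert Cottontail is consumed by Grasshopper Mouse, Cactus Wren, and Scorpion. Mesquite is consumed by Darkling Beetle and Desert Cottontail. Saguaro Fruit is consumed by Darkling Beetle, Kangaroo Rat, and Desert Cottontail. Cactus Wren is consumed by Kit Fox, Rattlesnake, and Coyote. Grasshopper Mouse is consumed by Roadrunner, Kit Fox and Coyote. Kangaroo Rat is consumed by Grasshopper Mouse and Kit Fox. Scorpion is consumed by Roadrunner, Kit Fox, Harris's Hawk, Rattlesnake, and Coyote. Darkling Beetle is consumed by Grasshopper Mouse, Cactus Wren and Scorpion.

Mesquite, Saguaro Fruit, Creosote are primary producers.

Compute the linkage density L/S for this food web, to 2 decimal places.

There are L = 26 links among S = 14 species.
L/S = 26/14 = 1.8571 ≈ 1.86.

L/S = 1.86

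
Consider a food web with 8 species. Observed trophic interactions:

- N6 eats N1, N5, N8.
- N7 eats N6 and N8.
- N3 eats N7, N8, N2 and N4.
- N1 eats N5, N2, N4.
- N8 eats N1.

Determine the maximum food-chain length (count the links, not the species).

5 links

One longest chain: N2 → N1 → N8 → N6 → N7 → N3.
It has 6 species and 5 links.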